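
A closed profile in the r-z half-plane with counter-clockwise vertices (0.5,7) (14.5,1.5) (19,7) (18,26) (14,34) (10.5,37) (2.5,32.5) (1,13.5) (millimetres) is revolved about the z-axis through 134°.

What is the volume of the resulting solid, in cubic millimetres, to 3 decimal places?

Profile (r,z), 8 vertices: (0.5,7) (14.5,1.5) (19,7) (18,26) (14,34) (10.5,37) (2.5,32.5) (1,13.5)
edge 0: (0.5,7)→(14.5,1.5)  cross = 0.5·1.5 − 14.5·7 = -100.7500; (r_i+r_j)·cross = 15·-100.7500 = -1511.2500
edge 1: (14.5,1.5)→(19,7)  cross = 14.5·7 − 19·1.5 = 73.0000; (r_i+r_j)·cross = 33.5·73.0000 = 2445.5000
edge 2: (19,7)→(18,26)  cross = 19·26 − 18·7 = 368.0000; (r_i+r_j)·cross = 37·368.0000 = 13616.0000
edge 3: (18,26)→(14,34)  cross = 18·34 − 14·26 = 248.0000; (r_i+r_j)·cross = 32·248.0000 = 7936.0000
edge 4: (14,34)→(10.5,37)  cross = 14·37 − 10.5·34 = 161.0000; (r_i+r_j)·cross = 24.5·161.0000 = 3944.5000
edge 5: (10.5,37)→(2.5,32.5)  cross = 10.5·32.5 − 2.5·37 = 248.7500; (r_i+r_j)·cross = 13·248.7500 = 3233.7500
edge 6: (2.5,32.5)→(1,13.5)  cross = 2.5·13.5 − 1·32.5 = 1.2500; (r_i+r_j)·cross = 3.5·1.2500 = 4.3750
edge 7: (1,13.5)→(0.5,7)  cross = 1·7 − 0.5·13.5 = 0.2500; (r_i+r_j)·cross = 1.5·0.2500 = 0.3750
Σcross = 999.5000 → A = |Σcross|/2 = 499.7500 mm²
Σ(r_i+r_j)·cross = 29669.2500 → first moment M = |Σ|/6 = 4944.8750
R_c = M/A = 4944.8750/499.7500 = 9.8947 mm
θ = 134° = 2.338741 rad
V = θ·R_c·A = 2.338741·9.8947·499.7500 = 11564.783 mm³

Volume = 11564.783 mm³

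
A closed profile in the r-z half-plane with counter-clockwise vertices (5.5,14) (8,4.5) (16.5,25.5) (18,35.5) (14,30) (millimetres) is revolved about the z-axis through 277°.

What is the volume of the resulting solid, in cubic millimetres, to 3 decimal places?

Volume = 6731.624 mm³

Profile (r,z), 5 vertices: (5.5,14) (8,4.5) (16.5,25.5) (18,35.5) (14,30)
edge 0: (5.5,14)→(8,4.5)  cross = 5.5·4.5 − 8·14 = -87.2500; (r_i+r_j)·cross = 13.5·-87.2500 = -1177.8750
edge 1: (8,4.5)→(16.5,25.5)  cross = 8·25.5 − 16.5·4.5 = 129.7500; (r_i+r_j)·cross = 24.5·129.7500 = 3178.8750
edge 2: (16.5,25.5)→(18,35.5)  cross = 16.5·35.5 − 18·25.5 = 126.7500; (r_i+r_j)·cross = 34.5·126.7500 = 4372.8750
edge 3: (18,35.5)→(14,30)  cross = 18·30 − 14·35.5 = 43.0000; (r_i+r_j)·cross = 32·43.0000 = 1376.0000
edge 4: (14,30)→(5.5,14)  cross = 14·14 − 5.5·30 = 31.0000; (r_i+r_j)·cross = 19.5·31.0000 = 604.5000
Σcross = 243.2500 → A = |Σcross|/2 = 121.6250 mm²
Σ(r_i+r_j)·cross = 8354.3750 → first moment M = |Σ|/6 = 1392.3958
R_c = M/A = 1392.3958/121.6250 = 11.4483 mm
θ = 277° = 4.834562 rad
V = θ·R_c·A = 4.834562·11.4483·121.6250 = 6731.624 mm³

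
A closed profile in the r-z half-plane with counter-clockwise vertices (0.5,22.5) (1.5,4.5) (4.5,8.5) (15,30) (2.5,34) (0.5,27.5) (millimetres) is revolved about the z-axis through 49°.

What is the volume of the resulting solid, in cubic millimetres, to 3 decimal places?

Volume = 1112.274 mm³

Profile (r,z), 6 vertices: (0.5,22.5) (1.5,4.5) (4.5,8.5) (15,30) (2.5,34) (0.5,27.5)
edge 0: (0.5,22.5)→(1.5,4.5)  cross = 0.5·4.5 − 1.5·22.5 = -31.5000; (r_i+r_j)·cross = 2·-31.5000 = -63.0000
edge 1: (1.5,4.5)→(4.5,8.5)  cross = 1.5·8.5 − 4.5·4.5 = -7.5000; (r_i+r_j)·cross = 6·-7.5000 = -45.0000
edge 2: (4.5,8.5)→(15,30)  cross = 4.5·30 − 15·8.5 = 7.5000; (r_i+r_j)·cross = 19.5·7.5000 = 146.2500
edge 3: (15,30)→(2.5,34)  cross = 15·34 − 2.5·30 = 435.0000; (r_i+r_j)·cross = 17.5·435.0000 = 7612.5000
edge 4: (2.5,34)→(0.5,27.5)  cross = 2.5·27.5 − 0.5·34 = 51.7500; (r_i+r_j)·cross = 3·51.7500 = 155.2500
edge 5: (0.5,27.5)→(0.5,22.5)  cross = 0.5·22.5 − 0.5·27.5 = -2.5000; (r_i+r_j)·cross = 1·-2.5000 = -2.5000
Σcross = 452.7500 → A = |Σcross|/2 = 226.3750 mm²
Σ(r_i+r_j)·cross = 7803.5000 → first moment M = |Σ|/6 = 1300.5833
R_c = M/A = 1300.5833/226.3750 = 5.7453 mm
θ = 49° = 0.855211 rad
V = θ·R_c·A = 0.855211·5.7453·226.3750 = 1112.274 mm³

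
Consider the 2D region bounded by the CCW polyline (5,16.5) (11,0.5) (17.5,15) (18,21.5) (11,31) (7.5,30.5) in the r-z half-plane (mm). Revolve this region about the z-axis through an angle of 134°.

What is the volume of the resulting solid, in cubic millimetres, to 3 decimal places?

Profile (r,z), 6 vertices: (5,16.5) (11,0.5) (17.5,15) (18,21.5) (11,31) (7.5,30.5)
edge 0: (5,16.5)→(11,0.5)  cross = 5·0.5 − 11·16.5 = -179.0000; (r_i+r_j)·cross = 16·-179.0000 = -2864.0000
edge 1: (11,0.5)→(17.5,15)  cross = 11·15 − 17.5·0.5 = 156.2500; (r_i+r_j)·cross = 28.5·156.2500 = 4453.1250
edge 2: (17.5,15)→(18,21.5)  cross = 17.5·21.5 − 18·15 = 106.2500; (r_i+r_j)·cross = 35.5·106.2500 = 3771.8750
edge 3: (18,21.5)→(11,31)  cross = 18·31 − 11·21.5 = 321.5000; (r_i+r_j)·cross = 29·321.5000 = 9323.5000
edge 4: (11,31)→(7.5,30.5)  cross = 11·30.5 − 7.5·31 = 103.0000; (r_i+r_j)·cross = 18.5·103.0000 = 1905.5000
edge 5: (7.5,30.5)→(5,16.5)  cross = 7.5·16.5 − 5·30.5 = -28.7500; (r_i+r_j)·cross = 12.5·-28.7500 = -359.3750
Σcross = 479.2500 → A = |Σcross|/2 = 239.6250 mm²
Σ(r_i+r_j)·cross = 16230.6250 → first moment M = |Σ|/6 = 2705.1042
R_c = M/A = 2705.1042/239.6250 = 11.2889 mm
θ = 134° = 2.338741 rad
V = θ·R_c·A = 2.338741·11.2889·239.6250 = 6326.539 mm³

Volume = 6326.539 mm³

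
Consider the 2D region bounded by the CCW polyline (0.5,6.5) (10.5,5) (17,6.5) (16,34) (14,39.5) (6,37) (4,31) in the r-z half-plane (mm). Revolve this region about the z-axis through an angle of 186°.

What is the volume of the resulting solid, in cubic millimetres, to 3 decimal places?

Volume = 13626.599 mm³

Profile (r,z), 7 vertices: (0.5,6.5) (10.5,5) (17,6.5) (16,34) (14,39.5) (6,37) (4,31)
edge 0: (0.5,6.5)→(10.5,5)  cross = 0.5·5 − 10.5·6.5 = -65.7500; (r_i+r_j)·cross = 11·-65.7500 = -723.2500
edge 1: (10.5,5)→(17,6.5)  cross = 10.5·6.5 − 17·5 = -16.7500; (r_i+r_j)·cross = 27.5·-16.7500 = -460.6250
edge 2: (17,6.5)→(16,34)  cross = 17·34 − 16·6.5 = 474.0000; (r_i+r_j)·cross = 33·474.0000 = 15642.0000
edge 3: (16,34)→(14,39.5)  cross = 16·39.5 − 14·34 = 156.0000; (r_i+r_j)·cross = 30·156.0000 = 4680.0000
edge 4: (14,39.5)→(6,37)  cross = 14·37 − 6·39.5 = 281.0000; (r_i+r_j)·cross = 20·281.0000 = 5620.0000
edge 5: (6,37)→(4,31)  cross = 6·31 − 4·37 = 38.0000; (r_i+r_j)·cross = 10·38.0000 = 380.0000
edge 6: (4,31)→(0.5,6.5)  cross = 4·6.5 − 0.5·31 = 10.5000; (r_i+r_j)·cross = 4.5·10.5000 = 47.2500
Σcross = 877.0000 → A = |Σcross|/2 = 438.5000 mm²
Σ(r_i+r_j)·cross = 25185.3750 → first moment M = |Σ|/6 = 4197.5625
R_c = M/A = 4197.5625/438.5000 = 9.5725 mm
θ = 186° = 3.246312 rad
V = θ·R_c·A = 3.246312·9.5725·438.5000 = 13626.599 mm³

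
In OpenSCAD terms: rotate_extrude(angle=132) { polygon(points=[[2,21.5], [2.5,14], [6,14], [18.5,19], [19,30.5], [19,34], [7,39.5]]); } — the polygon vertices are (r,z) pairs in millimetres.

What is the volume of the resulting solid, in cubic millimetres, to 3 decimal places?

Volume = 7691.928 mm³

Profile (r,z), 7 vertices: (2,21.5) (2.5,14) (6,14) (18.5,19) (19,30.5) (19,34) (7,39.5)
edge 0: (2,21.5)→(2.5,14)  cross = 2·14 − 2.5·21.5 = -25.7500; (r_i+r_j)·cross = 4.5·-25.7500 = -115.8750
edge 1: (2.5,14)→(6,14)  cross = 2.5·14 − 6·14 = -49.0000; (r_i+r_j)·cross = 8.5·-49.0000 = -416.5000
edge 2: (6,14)→(18.5,19)  cross = 6·19 − 18.5·14 = -145.0000; (r_i+r_j)·cross = 24.5·-145.0000 = -3552.5000
edge 3: (18.5,19)→(19,30.5)  cross = 18.5·30.5 − 19·19 = 203.2500; (r_i+r_j)·cross = 37.5·203.2500 = 7621.8750
edge 4: (19,30.5)→(19,34)  cross = 19·34 − 19·30.5 = 66.5000; (r_i+r_j)·cross = 38·66.5000 = 2527.0000
edge 5: (19,34)→(7,39.5)  cross = 19·39.5 − 7·34 = 512.5000; (r_i+r_j)·cross = 26·512.5000 = 13325.0000
edge 6: (7,39.5)→(2,21.5)  cross = 7·21.5 − 2·39.5 = 71.5000; (r_i+r_j)·cross = 9·71.5000 = 643.5000
Σcross = 634.0000 → A = |Σcross|/2 = 317.0000 mm²
Σ(r_i+r_j)·cross = 20032.5000 → first moment M = |Σ|/6 = 3338.7500
R_c = M/A = 3338.7500/317.0000 = 10.5323 mm
θ = 132° = 2.303835 rad
V = θ·R_c·A = 2.303835·10.5323·317.0000 = 7691.928 mm³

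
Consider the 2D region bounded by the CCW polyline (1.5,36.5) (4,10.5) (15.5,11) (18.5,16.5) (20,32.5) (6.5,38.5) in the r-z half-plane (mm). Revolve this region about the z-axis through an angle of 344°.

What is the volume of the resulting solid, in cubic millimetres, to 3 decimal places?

Volume = 25447.168 mm³

Profile (r,z), 6 vertices: (1.5,36.5) (4,10.5) (15.5,11) (18.5,16.5) (20,32.5) (6.5,38.5)
edge 0: (1.5,36.5)→(4,10.5)  cross = 1.5·10.5 − 4·36.5 = -130.2500; (r_i+r_j)·cross = 5.5·-130.2500 = -716.3750
edge 1: (4,10.5)→(15.5,11)  cross = 4·11 − 15.5·10.5 = -118.7500; (r_i+r_j)·cross = 19.5·-118.7500 = -2315.6250
edge 2: (15.5,11)→(18.5,16.5)  cross = 15.5·16.5 − 18.5·11 = 52.2500; (r_i+r_j)·cross = 34·52.2500 = 1776.5000
edge 3: (18.5,16.5)→(20,32.5)  cross = 18.5·32.5 − 20·16.5 = 271.2500; (r_i+r_j)·cross = 38.5·271.2500 = 10443.1250
edge 4: (20,32.5)→(6.5,38.5)  cross = 20·38.5 − 6.5·32.5 = 558.7500; (r_i+r_j)·cross = 26.5·558.7500 = 14806.8750
edge 5: (6.5,38.5)→(1.5,36.5)  cross = 6.5·36.5 − 1.5·38.5 = 179.5000; (r_i+r_j)·cross = 8·179.5000 = 1436.0000
Σcross = 812.7500 → A = |Σcross|/2 = 406.3750 mm²
Σ(r_i+r_j)·cross = 25430.5000 → first moment M = |Σ|/6 = 4238.4167
R_c = M/A = 4238.4167/406.3750 = 10.4298 mm
θ = 344° = 6.003933 rad
V = θ·R_c·A = 6.003933·10.4298·406.3750 = 25447.168 mm³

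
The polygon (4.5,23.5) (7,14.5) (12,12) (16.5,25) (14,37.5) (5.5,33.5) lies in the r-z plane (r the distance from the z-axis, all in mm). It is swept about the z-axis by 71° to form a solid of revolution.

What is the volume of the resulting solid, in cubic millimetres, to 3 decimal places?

Volume = 2718.175 mm³

Profile (r,z), 6 vertices: (4.5,23.5) (7,14.5) (12,12) (16.5,25) (14,37.5) (5.5,33.5)
edge 0: (4.5,23.5)→(7,14.5)  cross = 4.5·14.5 − 7·23.5 = -99.2500; (r_i+r_j)·cross = 11.5·-99.2500 = -1141.3750
edge 1: (7,14.5)→(12,12)  cross = 7·12 − 12·14.5 = -90.0000; (r_i+r_j)·cross = 19·-90.0000 = -1710.0000
edge 2: (12,12)→(16.5,25)  cross = 12·25 − 16.5·12 = 102.0000; (r_i+r_j)·cross = 28.5·102.0000 = 2907.0000
edge 3: (16.5,25)→(14,37.5)  cross = 16.5·37.5 − 14·25 = 268.7500; (r_i+r_j)·cross = 30.5·268.7500 = 8196.8750
edge 4: (14,37.5)→(5.5,33.5)  cross = 14·33.5 − 5.5·37.5 = 262.7500; (r_i+r_j)·cross = 19.5·262.7500 = 5123.6250
edge 5: (5.5,33.5)→(4.5,23.5)  cross = 5.5·23.5 − 4.5·33.5 = -21.5000; (r_i+r_j)·cross = 10·-21.5000 = -215.0000
Σcross = 422.7500 → A = |Σcross|/2 = 211.3750 mm²
Σ(r_i+r_j)·cross = 13161.1250 → first moment M = |Σ|/6 = 2193.5208
R_c = M/A = 2193.5208/211.3750 = 10.3774 mm
θ = 71° = 1.239184 rad
V = θ·R_c·A = 1.239184·10.3774·211.3750 = 2718.175 mm³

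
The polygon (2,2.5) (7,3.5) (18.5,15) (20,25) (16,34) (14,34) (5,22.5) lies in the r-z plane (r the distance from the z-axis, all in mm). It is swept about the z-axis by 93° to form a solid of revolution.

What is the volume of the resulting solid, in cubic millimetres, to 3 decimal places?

Profile (r,z), 7 vertices: (2,2.5) (7,3.5) (18.5,15) (20,25) (16,34) (14,34) (5,22.5)
edge 0: (2,2.5)→(7,3.5)  cross = 2·3.5 − 7·2.5 = -10.5000; (r_i+r_j)·cross = 9·-10.5000 = -94.5000
edge 1: (7,3.5)→(18.5,15)  cross = 7·15 − 18.5·3.5 = 40.2500; (r_i+r_j)·cross = 25.5·40.2500 = 1026.3750
edge 2: (18.5,15)→(20,25)  cross = 18.5·25 − 20·15 = 162.5000; (r_i+r_j)·cross = 38.5·162.5000 = 6256.2500
edge 3: (20,25)→(16,34)  cross = 20·34 − 16·25 = 280.0000; (r_i+r_j)·cross = 36·280.0000 = 10080.0000
edge 4: (16,34)→(14,34)  cross = 16·34 − 14·34 = 68.0000; (r_i+r_j)·cross = 30·68.0000 = 2040.0000
edge 5: (14,34)→(5,22.5)  cross = 14·22.5 − 5·34 = 145.0000; (r_i+r_j)·cross = 19·145.0000 = 2755.0000
edge 6: (5,22.5)→(2,2.5)  cross = 5·2.5 − 2·22.5 = -32.5000; (r_i+r_j)·cross = 7·-32.5000 = -227.5000
Σcross = 652.7500 → A = |Σcross|/2 = 326.3750 mm²
Σ(r_i+r_j)·cross = 21835.6250 → first moment M = |Σ|/6 = 3639.2708
R_c = M/A = 3639.2708/326.3750 = 11.1506 mm
θ = 93° = 1.623156 rad
V = θ·R_c·A = 1.623156·11.1506·326.3750 = 5907.105 mm³

Volume = 5907.105 mm³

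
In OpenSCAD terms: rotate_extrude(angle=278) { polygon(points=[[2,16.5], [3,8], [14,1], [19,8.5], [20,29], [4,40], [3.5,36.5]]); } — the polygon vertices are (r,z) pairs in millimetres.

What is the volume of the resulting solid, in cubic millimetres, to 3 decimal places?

Volume = 26294.385 mm³

Profile (r,z), 7 vertices: (2,16.5) (3,8) (14,1) (19,8.5) (20,29) (4,40) (3.5,36.5)
edge 0: (2,16.5)→(3,8)  cross = 2·8 − 3·16.5 = -33.5000; (r_i+r_j)·cross = 5·-33.5000 = -167.5000
edge 1: (3,8)→(14,1)  cross = 3·1 − 14·8 = -109.0000; (r_i+r_j)·cross = 17·-109.0000 = -1853.0000
edge 2: (14,1)→(19,8.5)  cross = 14·8.5 − 19·1 = 100.0000; (r_i+r_j)·cross = 33·100.0000 = 3300.0000
edge 3: (19,8.5)→(20,29)  cross = 19·29 − 20·8.5 = 381.0000; (r_i+r_j)·cross = 39·381.0000 = 14859.0000
edge 4: (20,29)→(4,40)  cross = 20·40 − 4·29 = 684.0000; (r_i+r_j)·cross = 24·684.0000 = 16416.0000
edge 5: (4,40)→(3.5,36.5)  cross = 4·36.5 − 3.5·40 = 6.0000; (r_i+r_j)·cross = 7.5·6.0000 = 45.0000
edge 6: (3.5,36.5)→(2,16.5)  cross = 3.5·16.5 − 2·36.5 = -15.2500; (r_i+r_j)·cross = 5.5·-15.2500 = -83.8750
Σcross = 1013.2500 → A = |Σcross|/2 = 506.6250 mm²
Σ(r_i+r_j)·cross = 32515.6250 → first moment M = |Σ|/6 = 5419.2708
R_c = M/A = 5419.2708/506.6250 = 10.6968 mm
θ = 278° = 4.852015 rad
V = θ·R_c·A = 4.852015·10.6968·506.6250 = 26294.385 mm³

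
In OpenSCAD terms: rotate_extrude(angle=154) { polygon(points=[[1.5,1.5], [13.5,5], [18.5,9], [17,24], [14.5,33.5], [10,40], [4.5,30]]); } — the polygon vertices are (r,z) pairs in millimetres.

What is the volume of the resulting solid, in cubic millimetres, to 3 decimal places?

Profile (r,z), 7 vertices: (1.5,1.5) (13.5,5) (18.5,9) (17,24) (14.5,33.5) (10,40) (4.5,30)
edge 0: (1.5,1.5)→(13.5,5)  cross = 1.5·5 − 13.5·1.5 = -12.7500; (r_i+r_j)·cross = 15·-12.7500 = -191.2500
edge 1: (13.5,5)→(18.5,9)  cross = 13.5·9 − 18.5·5 = 29.0000; (r_i+r_j)·cross = 32·29.0000 = 928.0000
edge 2: (18.5,9)→(17,24)  cross = 18.5·24 − 17·9 = 291.0000; (r_i+r_j)·cross = 35.5·291.0000 = 10330.5000
edge 3: (17,24)→(14.5,33.5)  cross = 17·33.5 − 14.5·24 = 221.5000; (r_i+r_j)·cross = 31.5·221.5000 = 6977.2500
edge 4: (14.5,33.5)→(10,40)  cross = 14.5·40 − 10·33.5 = 245.0000; (r_i+r_j)·cross = 24.5·245.0000 = 6002.5000
edge 5: (10,40)→(4.5,30)  cross = 10·30 − 4.5·40 = 120.0000; (r_i+r_j)·cross = 14.5·120.0000 = 1740.0000
edge 6: (4.5,30)→(1.5,1.5)  cross = 4.5·1.5 − 1.5·30 = -38.2500; (r_i+r_j)·cross = 6·-38.2500 = -229.5000
Σcross = 855.5000 → A = |Σcross|/2 = 427.7500 mm²
Σ(r_i+r_j)·cross = 25557.5000 → first moment M = |Σ|/6 = 4259.5833
R_c = M/A = 4259.5833/427.7500 = 9.9581 mm
θ = 154° = 2.687807 rad
V = θ·R_c·A = 2.687807·9.9581·427.7500 = 11448.938 mm³

Volume = 11448.938 mm³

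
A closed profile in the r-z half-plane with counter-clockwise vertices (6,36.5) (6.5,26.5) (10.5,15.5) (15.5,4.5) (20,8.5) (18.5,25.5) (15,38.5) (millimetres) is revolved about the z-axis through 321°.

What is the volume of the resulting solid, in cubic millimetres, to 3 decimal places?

Profile (r,z), 7 vertices: (6,36.5) (6.5,26.5) (10.5,15.5) (15.5,4.5) (20,8.5) (18.5,25.5) (15,38.5)
edge 0: (6,36.5)→(6.5,26.5)  cross = 6·26.5 − 6.5·36.5 = -78.2500; (r_i+r_j)·cross = 12.5·-78.2500 = -978.1250
edge 1: (6.5,26.5)→(10.5,15.5)  cross = 6.5·15.5 − 10.5·26.5 = -177.5000; (r_i+r_j)·cross = 17·-177.5000 = -3017.5000
edge 2: (10.5,15.5)→(15.5,4.5)  cross = 10.5·4.5 − 15.5·15.5 = -193.0000; (r_i+r_j)·cross = 26·-193.0000 = -5018.0000
edge 3: (15.5,4.5)→(20,8.5)  cross = 15.5·8.5 − 20·4.5 = 41.7500; (r_i+r_j)·cross = 35.5·41.7500 = 1482.1250
edge 4: (20,8.5)→(18.5,25.5)  cross = 20·25.5 − 18.5·8.5 = 352.7500; (r_i+r_j)·cross = 38.5·352.7500 = 13580.8750
edge 5: (18.5,25.5)→(15,38.5)  cross = 18.5·38.5 − 15·25.5 = 329.7500; (r_i+r_j)·cross = 33.5·329.7500 = 11046.6250
edge 6: (15,38.5)→(6,36.5)  cross = 15·36.5 − 6·38.5 = 316.5000; (r_i+r_j)·cross = 21·316.5000 = 6646.5000
Σcross = 592.0000 → A = |Σcross|/2 = 296.0000 mm²
Σ(r_i+r_j)·cross = 23742.5000 → first moment M = |Σ|/6 = 3957.0833
R_c = M/A = 3957.0833/296.0000 = 13.3685 mm
θ = 321° = 5.602507 rad
V = θ·R_c·A = 5.602507·13.3685·296.0000 = 22169.587 mm³

Volume = 22169.587 mm³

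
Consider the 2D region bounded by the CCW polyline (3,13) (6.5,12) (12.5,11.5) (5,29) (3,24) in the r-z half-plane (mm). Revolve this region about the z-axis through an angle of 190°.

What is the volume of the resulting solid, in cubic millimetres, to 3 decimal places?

Volume = 1941.592 mm³

Profile (r,z), 5 vertices: (3,13) (6.5,12) (12.5,11.5) (5,29) (3,24)
edge 0: (3,13)→(6.5,12)  cross = 3·12 − 6.5·13 = -48.5000; (r_i+r_j)·cross = 9.5·-48.5000 = -460.7500
edge 1: (6.5,12)→(12.5,11.5)  cross = 6.5·11.5 − 12.5·12 = -75.2500; (r_i+r_j)·cross = 19·-75.2500 = -1429.7500
edge 2: (12.5,11.5)→(5,29)  cross = 12.5·29 − 5·11.5 = 305.0000; (r_i+r_j)·cross = 17.5·305.0000 = 5337.5000
edge 3: (5,29)→(3,24)  cross = 5·24 − 3·29 = 33.0000; (r_i+r_j)·cross = 8·33.0000 = 264.0000
edge 4: (3,24)→(3,13)  cross = 3·13 − 3·24 = -33.0000; (r_i+r_j)·cross = 6·-33.0000 = -198.0000
Σcross = 181.2500 → A = |Σcross|/2 = 90.6250 mm²
Σ(r_i+r_j)·cross = 3513.0000 → first moment M = |Σ|/6 = 585.5000
R_c = M/A = 585.5000/90.6250 = 6.4607 mm
θ = 190° = 3.316126 rad
V = θ·R_c·A = 3.316126·6.4607·90.6250 = 1941.592 mm³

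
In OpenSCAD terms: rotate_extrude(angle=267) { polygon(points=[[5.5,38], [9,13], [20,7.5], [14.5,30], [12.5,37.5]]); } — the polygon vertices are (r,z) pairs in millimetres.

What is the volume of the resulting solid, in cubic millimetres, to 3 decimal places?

Profile (r,z), 5 vertices: (5.5,38) (9,13) (20,7.5) (14.5,30) (12.5,37.5)
edge 0: (5.5,38)→(9,13)  cross = 5.5·13 − 9·38 = -270.5000; (r_i+r_j)·cross = 14.5·-270.5000 = -3922.2500
edge 1: (9,13)→(20,7.5)  cross = 9·7.5 − 20·13 = -192.5000; (r_i+r_j)·cross = 29·-192.5000 = -5582.5000
edge 2: (20,7.5)→(14.5,30)  cross = 20·30 − 14.5·7.5 = 491.2500; (r_i+r_j)·cross = 34.5·491.2500 = 16948.1250
edge 3: (14.5,30)→(12.5,37.5)  cross = 14.5·37.5 − 12.5·30 = 168.7500; (r_i+r_j)·cross = 27·168.7500 = 4556.2500
edge 4: (12.5,37.5)→(5.5,38)  cross = 12.5·38 − 5.5·37.5 = 268.7500; (r_i+r_j)·cross = 18·268.7500 = 4837.5000
Σcross = 465.7500 → A = |Σcross|/2 = 232.8750 mm²
Σ(r_i+r_j)·cross = 16837.1250 → first moment M = |Σ|/6 = 2806.1875
R_c = M/A = 2806.1875/232.8750 = 12.0502 mm
θ = 267° = 4.660029 rad
V = θ·R_c·A = 4.660029·12.0502·232.8750 = 13076.915 mm³

Volume = 13076.915 mm³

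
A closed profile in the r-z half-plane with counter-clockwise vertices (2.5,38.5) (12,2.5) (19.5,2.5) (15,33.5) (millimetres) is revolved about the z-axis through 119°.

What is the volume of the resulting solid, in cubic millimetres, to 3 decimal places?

Volume = 7852.571 mm³

Profile (r,z), 4 vertices: (2.5,38.5) (12,2.5) (19.5,2.5) (15,33.5)
edge 0: (2.5,38.5)→(12,2.5)  cross = 2.5·2.5 − 12·38.5 = -455.7500; (r_i+r_j)·cross = 14.5·-455.7500 = -6608.3750
edge 1: (12,2.5)→(19.5,2.5)  cross = 12·2.5 − 19.5·2.5 = -18.7500; (r_i+r_j)·cross = 31.5·-18.7500 = -590.6250
edge 2: (19.5,2.5)→(15,33.5)  cross = 19.5·33.5 − 15·2.5 = 615.7500; (r_i+r_j)·cross = 34.5·615.7500 = 21243.3750
edge 3: (15,33.5)→(2.5,38.5)  cross = 15·38.5 − 2.5·33.5 = 493.7500; (r_i+r_j)·cross = 17.5·493.7500 = 8640.6250
Σcross = 635.0000 → A = |Σcross|/2 = 317.5000 mm²
Σ(r_i+r_j)·cross = 22685.0000 → first moment M = |Σ|/6 = 3780.8333
R_c = M/A = 3780.8333/317.5000 = 11.9081 mm
θ = 119° = 2.076942 rad
V = θ·R_c·A = 2.076942·11.9081·317.5000 = 7852.571 mm³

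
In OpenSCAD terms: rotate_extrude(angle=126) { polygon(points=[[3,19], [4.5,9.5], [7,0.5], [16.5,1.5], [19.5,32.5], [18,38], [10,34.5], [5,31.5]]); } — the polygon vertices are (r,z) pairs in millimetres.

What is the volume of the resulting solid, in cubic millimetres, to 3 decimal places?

Profile (r,z), 8 vertices: (3,19) (4.5,9.5) (7,0.5) (16.5,1.5) (19.5,32.5) (18,38) (10,34.5) (5,31.5)
edge 0: (3,19)→(4.5,9.5)  cross = 3·9.5 − 4.5·19 = -57.0000; (r_i+r_j)·cross = 7.5·-57.0000 = -427.5000
edge 1: (4.5,9.5)→(7,0.5)  cross = 4.5·0.5 − 7·9.5 = -64.2500; (r_i+r_j)·cross = 11.5·-64.2500 = -738.8750
edge 2: (7,0.5)→(16.5,1.5)  cross = 7·1.5 − 16.5·0.5 = 2.2500; (r_i+r_j)·cross = 23.5·2.2500 = 52.8750
edge 3: (16.5,1.5)→(19.5,32.5)  cross = 16.5·32.5 − 19.5·1.5 = 507.0000; (r_i+r_j)·cross = 36·507.0000 = 18252.0000
edge 4: (19.5,32.5)→(18,38)  cross = 19.5·38 − 18·32.5 = 156.0000; (r_i+r_j)·cross = 37.5·156.0000 = 5850.0000
edge 5: (18,38)→(10,34.5)  cross = 18·34.5 − 10·38 = 241.0000; (r_i+r_j)·cross = 28·241.0000 = 6748.0000
edge 6: (10,34.5)→(5,31.5)  cross = 10·31.5 − 5·34.5 = 142.5000; (r_i+r_j)·cross = 15·142.5000 = 2137.5000
edge 7: (5,31.5)→(3,19)  cross = 5·19 − 3·31.5 = 0.5000; (r_i+r_j)·cross = 8·0.5000 = 4.0000
Σcross = 928.0000 → A = |Σcross|/2 = 464.0000 mm²
Σ(r_i+r_j)·cross = 31878.0000 → first moment M = |Σ|/6 = 5313.0000
R_c = M/A = 5313.0000/464.0000 = 11.4504 mm
θ = 126° = 2.199115 rad
V = θ·R_c·A = 2.199115·11.4504·464.0000 = 11683.897 mm³

Volume = 11683.897 mm³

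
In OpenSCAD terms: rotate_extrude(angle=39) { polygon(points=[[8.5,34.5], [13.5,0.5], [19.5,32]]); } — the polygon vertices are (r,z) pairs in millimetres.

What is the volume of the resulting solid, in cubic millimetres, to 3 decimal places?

Volume = 1701.951 mm³

Profile (r,z), 3 vertices: (8.5,34.5) (13.5,0.5) (19.5,32)
edge 0: (8.5,34.5)→(13.5,0.5)  cross = 8.5·0.5 − 13.5·34.5 = -461.5000; (r_i+r_j)·cross = 22·-461.5000 = -10153.0000
edge 1: (13.5,0.5)→(19.5,32)  cross = 13.5·32 − 19.5·0.5 = 422.2500; (r_i+r_j)·cross = 33·422.2500 = 13934.2500
edge 2: (19.5,32)→(8.5,34.5)  cross = 19.5·34.5 − 8.5·32 = 400.7500; (r_i+r_j)·cross = 28·400.7500 = 11221.0000
Σcross = 361.5000 → A = |Σcross|/2 = 180.7500 mm²
Σ(r_i+r_j)·cross = 15002.2500 → first moment M = |Σ|/6 = 2500.3750
R_c = M/A = 2500.3750/180.7500 = 13.8333 mm
θ = 39° = 0.680678 rad
V = θ·R_c·A = 0.680678·13.8333·180.7500 = 1701.951 mm³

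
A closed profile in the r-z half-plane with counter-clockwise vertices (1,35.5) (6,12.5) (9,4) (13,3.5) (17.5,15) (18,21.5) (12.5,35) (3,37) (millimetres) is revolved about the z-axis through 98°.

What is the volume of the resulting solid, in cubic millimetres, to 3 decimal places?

Volume = 6130.903 mm³

Profile (r,z), 8 vertices: (1,35.5) (6,12.5) (9,4) (13,3.5) (17.5,15) (18,21.5) (12.5,35) (3,37)
edge 0: (1,35.5)→(6,12.5)  cross = 1·12.5 − 6·35.5 = -200.5000; (r_i+r_j)·cross = 7·-200.5000 = -1403.5000
edge 1: (6,12.5)→(9,4)  cross = 6·4 − 9·12.5 = -88.5000; (r_i+r_j)·cross = 15·-88.5000 = -1327.5000
edge 2: (9,4)→(13,3.5)  cross = 9·3.5 − 13·4 = -20.5000; (r_i+r_j)·cross = 22·-20.5000 = -451.0000
edge 3: (13,3.5)→(17.5,15)  cross = 13·15 − 17.5·3.5 = 133.7500; (r_i+r_j)·cross = 30.5·133.7500 = 4079.3750
edge 4: (17.5,15)→(18,21.5)  cross = 17.5·21.5 − 18·15 = 106.2500; (r_i+r_j)·cross = 35.5·106.2500 = 3771.8750
edge 5: (18,21.5)→(12.5,35)  cross = 18·35 − 12.5·21.5 = 361.2500; (r_i+r_j)·cross = 30.5·361.2500 = 11018.1250
edge 6: (12.5,35)→(3,37)  cross = 12.5·37 − 3·35 = 357.5000; (r_i+r_j)·cross = 15.5·357.5000 = 5541.2500
edge 7: (3,37)→(1,35.5)  cross = 3·35.5 − 1·37 = 69.5000; (r_i+r_j)·cross = 4·69.5000 = 278.0000
Σcross = 718.7500 → A = |Σcross|/2 = 359.3750 mm²
Σ(r_i+r_j)·cross = 21506.6250 → first moment M = |Σ|/6 = 3584.4375
R_c = M/A = 3584.4375/359.3750 = 9.9741 mm
θ = 98° = 1.710423 rad
V = θ·R_c·A = 1.710423·9.9741·359.3750 = 6130.903 mm³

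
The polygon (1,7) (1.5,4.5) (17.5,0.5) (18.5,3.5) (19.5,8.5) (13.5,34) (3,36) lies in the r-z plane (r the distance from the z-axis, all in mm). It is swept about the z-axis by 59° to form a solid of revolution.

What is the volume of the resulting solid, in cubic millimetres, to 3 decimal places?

Profile (r,z), 7 vertices: (1,7) (1.5,4.5) (17.5,0.5) (18.5,3.5) (19.5,8.5) (13.5,34) (3,36)
edge 0: (1,7)→(1.5,4.5)  cross = 1·4.5 − 1.5·7 = -6.0000; (r_i+r_j)·cross = 2.5·-6.0000 = -15.0000
edge 1: (1.5,4.5)→(17.5,0.5)  cross = 1.5·0.5 − 17.5·4.5 = -78.0000; (r_i+r_j)·cross = 19·-78.0000 = -1482.0000
edge 2: (17.5,0.5)→(18.5,3.5)  cross = 17.5·3.5 − 18.5·0.5 = 52.0000; (r_i+r_j)·cross = 36·52.0000 = 1872.0000
edge 3: (18.5,3.5)→(19.5,8.5)  cross = 18.5·8.5 − 19.5·3.5 = 89.0000; (r_i+r_j)·cross = 38·89.0000 = 3382.0000
edge 4: (19.5,8.5)→(13.5,34)  cross = 19.5·34 − 13.5·8.5 = 548.2500; (r_i+r_j)·cross = 33·548.2500 = 18092.2500
edge 5: (13.5,34)→(3,36)  cross = 13.5·36 − 3·34 = 384.0000; (r_i+r_j)·cross = 16.5·384.0000 = 6336.0000
edge 6: (3,36)→(1,7)  cross = 3·7 − 1·36 = -15.0000; (r_i+r_j)·cross = 4·-15.0000 = -60.0000
Σcross = 974.2500 → A = |Σcross|/2 = 487.1250 mm²
Σ(r_i+r_j)·cross = 28125.2500 → first moment M = |Σ|/6 = 4687.5417
R_c = M/A = 4687.5417/487.1250 = 9.6229 mm
θ = 59° = 1.029744 rad
V = θ·R_c·A = 1.029744·9.6229·487.1250 = 4826.969 mm³

Volume = 4826.969 mm³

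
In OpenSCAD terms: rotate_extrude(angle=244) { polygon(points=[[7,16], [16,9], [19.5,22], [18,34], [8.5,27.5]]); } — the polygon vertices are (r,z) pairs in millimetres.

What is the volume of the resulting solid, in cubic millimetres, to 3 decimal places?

Profile (r,z), 5 vertices: (7,16) (16,9) (19.5,22) (18,34) (8.5,27.5)
edge 0: (7,16)→(16,9)  cross = 7·9 − 16·16 = -193.0000; (r_i+r_j)·cross = 23·-193.0000 = -4439.0000
edge 1: (16,9)→(19.5,22)  cross = 16·22 − 19.5·9 = 176.5000; (r_i+r_j)·cross = 35.5·176.5000 = 6265.7500
edge 2: (19.5,22)→(18,34)  cross = 19.5·34 − 18·22 = 267.0000; (r_i+r_j)·cross = 37.5·267.0000 = 10012.5000
edge 3: (18,34)→(8.5,27.5)  cross = 18·27.5 − 8.5·34 = 206.0000; (r_i+r_j)·cross = 26.5·206.0000 = 5459.0000
edge 4: (8.5,27.5)→(7,16)  cross = 8.5·16 − 7·27.5 = -56.5000; (r_i+r_j)·cross = 15.5·-56.5000 = -875.7500
Σcross = 400.0000 → A = |Σcross|/2 = 200.0000 mm²
Σ(r_i+r_j)·cross = 16422.5000 → first moment M = |Σ|/6 = 2737.0833
R_c = M/A = 2737.0833/200.0000 = 13.6854 mm
θ = 244° = 4.258603 rad
V = θ·R_c·A = 4.258603·13.6854·200.0000 = 11656.152 mm³

Volume = 11656.152 mm³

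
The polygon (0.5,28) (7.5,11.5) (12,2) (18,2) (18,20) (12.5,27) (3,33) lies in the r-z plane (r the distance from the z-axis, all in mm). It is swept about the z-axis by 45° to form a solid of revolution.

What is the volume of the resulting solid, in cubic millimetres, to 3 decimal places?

Profile (r,z), 7 vertices: (0.5,28) (7.5,11.5) (12,2) (18,2) (18,20) (12.5,27) (3,33)
edge 0: (0.5,28)→(7.5,11.5)  cross = 0.5·11.5 − 7.5·28 = -204.2500; (r_i+r_j)·cross = 8·-204.2500 = -1634.0000
edge 1: (7.5,11.5)→(12,2)  cross = 7.5·2 − 12·11.5 = -123.0000; (r_i+r_j)·cross = 19.5·-123.0000 = -2398.5000
edge 2: (12,2)→(18,2)  cross = 12·2 − 18·2 = -12.0000; (r_i+r_j)·cross = 30·-12.0000 = -360.0000
edge 3: (18,2)→(18,20)  cross = 18·20 − 18·2 = 324.0000; (r_i+r_j)·cross = 36·324.0000 = 11664.0000
edge 4: (18,20)→(12.5,27)  cross = 18·27 − 12.5·20 = 236.0000; (r_i+r_j)·cross = 30.5·236.0000 = 7198.0000
edge 5: (12.5,27)→(3,33)  cross = 12.5·33 − 3·27 = 331.5000; (r_i+r_j)·cross = 15.5·331.5000 = 5138.2500
edge 6: (3,33)→(0.5,28)  cross = 3·28 − 0.5·33 = 67.5000; (r_i+r_j)·cross = 3.5·67.5000 = 236.2500
Σcross = 619.7500 → A = |Σcross|/2 = 309.8750 mm²
Σ(r_i+r_j)·cross = 19844.0000 → first moment M = |Σ|/6 = 3307.3333
R_c = M/A = 3307.3333/309.8750 = 10.6731 mm
θ = 45° = 0.785398 rad
V = θ·R_c·A = 0.785398·10.6731·309.8750 = 2597.574 mm³

Volume = 2597.574 mm³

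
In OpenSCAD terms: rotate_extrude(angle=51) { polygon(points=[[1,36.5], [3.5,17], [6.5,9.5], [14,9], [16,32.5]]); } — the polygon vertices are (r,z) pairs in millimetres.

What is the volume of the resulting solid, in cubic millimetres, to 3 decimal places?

Profile (r,z), 5 vertices: (1,36.5) (3.5,17) (6.5,9.5) (14,9) (16,32.5)
edge 0: (1,36.5)→(3.5,17)  cross = 1·17 − 3.5·36.5 = -110.7500; (r_i+r_j)·cross = 4.5·-110.7500 = -498.3750
edge 1: (3.5,17)→(6.5,9.5)  cross = 3.5·9.5 − 6.5·17 = -77.2500; (r_i+r_j)·cross = 10·-77.2500 = -772.5000
edge 2: (6.5,9.5)→(14,9)  cross = 6.5·9 − 14·9.5 = -74.5000; (r_i+r_j)·cross = 20.5·-74.5000 = -1527.2500
edge 3: (14,9)→(16,32.5)  cross = 14·32.5 − 16·9 = 311.0000; (r_i+r_j)·cross = 30·311.0000 = 9330.0000
edge 4: (16,32.5)→(1,36.5)  cross = 16·36.5 − 1·32.5 = 551.5000; (r_i+r_j)·cross = 17·551.5000 = 9375.5000
Σcross = 600.0000 → A = |Σcross|/2 = 300.0000 mm²
Σ(r_i+r_j)·cross = 15907.3750 → first moment M = |Σ|/6 = 2651.2292
R_c = M/A = 2651.2292/300.0000 = 8.8374 mm
θ = 51° = 0.890118 rad
V = θ·R_c·A = 0.890118·8.8374·300.0000 = 2359.907 mm³

Volume = 2359.907 mm³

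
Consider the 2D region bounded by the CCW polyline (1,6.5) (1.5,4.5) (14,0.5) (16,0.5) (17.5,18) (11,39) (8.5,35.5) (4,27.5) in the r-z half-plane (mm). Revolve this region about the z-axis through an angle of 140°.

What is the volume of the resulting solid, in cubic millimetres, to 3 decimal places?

Volume = 9955.067 mm³

Profile (r,z), 8 vertices: (1,6.5) (1.5,4.5) (14,0.5) (16,0.5) (17.5,18) (11,39) (8.5,35.5) (4,27.5)
edge 0: (1,6.5)→(1.5,4.5)  cross = 1·4.5 − 1.5·6.5 = -5.2500; (r_i+r_j)·cross = 2.5·-5.2500 = -13.1250
edge 1: (1.5,4.5)→(14,0.5)  cross = 1.5·0.5 − 14·4.5 = -62.2500; (r_i+r_j)·cross = 15.5·-62.2500 = -964.8750
edge 2: (14,0.5)→(16,0.5)  cross = 14·0.5 − 16·0.5 = -1.0000; (r_i+r_j)·cross = 30·-1.0000 = -30.0000
edge 3: (16,0.5)→(17.5,18)  cross = 16·18 − 17.5·0.5 = 279.2500; (r_i+r_j)·cross = 33.5·279.2500 = 9354.8750
edge 4: (17.5,18)→(11,39)  cross = 17.5·39 − 11·18 = 484.5000; (r_i+r_j)·cross = 28.5·484.5000 = 13808.2500
edge 5: (11,39)→(8.5,35.5)  cross = 11·35.5 − 8.5·39 = 59.0000; (r_i+r_j)·cross = 19.5·59.0000 = 1150.5000
edge 6: (8.5,35.5)→(4,27.5)  cross = 8.5·27.5 − 4·35.5 = 91.7500; (r_i+r_j)·cross = 12.5·91.7500 = 1146.8750
edge 7: (4,27.5)→(1,6.5)  cross = 4·6.5 − 1·27.5 = -1.5000; (r_i+r_j)·cross = 5·-1.5000 = -7.5000
Σcross = 844.5000 → A = |Σcross|/2 = 422.2500 mm²
Σ(r_i+r_j)·cross = 24445.0000 → first moment M = |Σ|/6 = 4074.1667
R_c = M/A = 4074.1667/422.2500 = 9.6487 mm
θ = 140° = 2.443461 rad
V = θ·R_c·A = 2.443461·9.6487·422.2500 = 9955.067 mm³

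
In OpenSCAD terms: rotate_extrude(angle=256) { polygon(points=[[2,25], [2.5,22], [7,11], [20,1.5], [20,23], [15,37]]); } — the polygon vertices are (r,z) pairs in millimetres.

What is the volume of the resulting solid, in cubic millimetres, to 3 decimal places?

Profile (r,z), 6 vertices: (2,25) (2.5,22) (7,11) (20,1.5) (20,23) (15,37)
edge 0: (2,25)→(2.5,22)  cross = 2·22 − 2.5·25 = -18.5000; (r_i+r_j)·cross = 4.5·-18.5000 = -83.2500
edge 1: (2.5,22)→(7,11)  cross = 2.5·11 − 7·22 = -126.5000; (r_i+r_j)·cross = 9.5·-126.5000 = -1201.7500
edge 2: (7,11)→(20,1.5)  cross = 7·1.5 − 20·11 = -209.5000; (r_i+r_j)·cross = 27·-209.5000 = -5656.5000
edge 3: (20,1.5)→(20,23)  cross = 20·23 − 20·1.5 = 430.0000; (r_i+r_j)·cross = 40·430.0000 = 17200.0000
edge 4: (20,23)→(15,37)  cross = 20·37 − 15·23 = 395.0000; (r_i+r_j)·cross = 35·395.0000 = 13825.0000
edge 5: (15,37)→(2,25)  cross = 15·25 − 2·37 = 301.0000; (r_i+r_j)·cross = 17·301.0000 = 5117.0000
Σcross = 771.5000 → A = |Σcross|/2 = 385.7500 mm²
Σ(r_i+r_j)·cross = 29200.5000 → first moment M = |Σ|/6 = 4866.7500
R_c = M/A = 4866.7500/385.7500 = 12.6163 mm
θ = 256° = 4.468043 rad
V = θ·R_c·A = 4.468043·12.6163·385.7500 = 21744.848 mm³

Volume = 21744.848 mm³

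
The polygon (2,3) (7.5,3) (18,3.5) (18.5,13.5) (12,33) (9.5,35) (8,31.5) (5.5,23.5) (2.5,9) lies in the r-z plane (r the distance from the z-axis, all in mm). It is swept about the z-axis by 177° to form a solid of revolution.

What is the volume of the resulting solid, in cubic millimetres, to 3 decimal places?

Profile (r,z), 9 vertices: (2,3) (7.5,3) (18,3.5) (18.5,13.5) (12,33) (9.5,35) (8,31.5) (5.5,23.5) (2.5,9)
edge 0: (2,3)→(7.5,3)  cross = 2·3 − 7.5·3 = -16.5000; (r_i+r_j)·cross = 9.5·-16.5000 = -156.7500
edge 1: (7.5,3)→(18,3.5)  cross = 7.5·3.5 − 18·3 = -27.7500; (r_i+r_j)·cross = 25.5·-27.7500 = -707.6250
edge 2: (18,3.5)→(18.5,13.5)  cross = 18·13.5 − 18.5·3.5 = 178.2500; (r_i+r_j)·cross = 36.5·178.2500 = 6506.1250
edge 3: (18.5,13.5)→(12,33)  cross = 18.5·33 − 12·13.5 = 448.5000; (r_i+r_j)·cross = 30.5·448.5000 = 13679.2500
edge 4: (12,33)→(9.5,35)  cross = 12·35 − 9.5·33 = 106.5000; (r_i+r_j)·cross = 21.5·106.5000 = 2289.7500
edge 5: (9.5,35)→(8,31.5)  cross = 9.5·31.5 − 8·35 = 19.2500; (r_i+r_j)·cross = 17.5·19.2500 = 336.8750
edge 6: (8,31.5)→(5.5,23.5)  cross = 8·23.5 − 5.5·31.5 = 14.7500; (r_i+r_j)·cross = 13.5·14.7500 = 199.1250
edge 7: (5.5,23.5)→(2.5,9)  cross = 5.5·9 − 2.5·23.5 = -9.2500; (r_i+r_j)·cross = 8·-9.2500 = -74.0000
edge 8: (2.5,9)→(2,3)  cross = 2.5·3 − 2·9 = -10.5000; (r_i+r_j)·cross = 4.5·-10.5000 = -47.2500
Σcross = 703.2500 → A = |Σcross|/2 = 351.6250 mm²
Σ(r_i+r_j)·cross = 22025.5000 → first moment M = |Σ|/6 = 3670.9167
R_c = M/A = 3670.9167/351.6250 = 10.4399 mm
θ = 177° = 3.089233 rad
V = θ·R_c·A = 3.089233·10.4399·351.6250 = 11340.316 mm³

Volume = 11340.316 mm³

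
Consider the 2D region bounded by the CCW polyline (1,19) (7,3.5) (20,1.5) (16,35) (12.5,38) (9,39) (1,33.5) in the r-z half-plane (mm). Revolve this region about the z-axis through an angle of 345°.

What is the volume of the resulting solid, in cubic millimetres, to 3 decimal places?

Profile (r,z), 7 vertices: (1,19) (7,3.5) (20,1.5) (16,35) (12.5,38) (9,39) (1,33.5)
edge 0: (1,19)→(7,3.5)  cross = 1·3.5 − 7·19 = -129.5000; (r_i+r_j)·cross = 8·-129.5000 = -1036.0000
edge 1: (7,3.5)→(20,1.5)  cross = 7·1.5 − 20·3.5 = -59.5000; (r_i+r_j)·cross = 27·-59.5000 = -1606.5000
edge 2: (20,1.5)→(16,35)  cross = 20·35 − 16·1.5 = 676.0000; (r_i+r_j)·cross = 36·676.0000 = 24336.0000
edge 3: (16,35)→(12.5,38)  cross = 16·38 − 12.5·35 = 170.5000; (r_i+r_j)·cross = 28.5·170.5000 = 4859.2500
edge 4: (12.5,38)→(9,39)  cross = 12.5·39 − 9·38 = 145.5000; (r_i+r_j)·cross = 21.5·145.5000 = 3128.2500
edge 5: (9,39)→(1,33.5)  cross = 9·33.5 − 1·39 = 262.5000; (r_i+r_j)·cross = 10·262.5000 = 2625.0000
edge 6: (1,33.5)→(1,19)  cross = 1·19 − 1·33.5 = -14.5000; (r_i+r_j)·cross = 2·-14.5000 = -29.0000
Σcross = 1051.0000 → A = |Σcross|/2 = 525.5000 mm²
Σ(r_i+r_j)·cross = 32277.0000 → first moment M = |Σ|/6 = 5379.5000
R_c = M/A = 5379.5000/525.5000 = 10.2369 mm
θ = 345° = 6.021386 rad
V = θ·R_c·A = 6.021386·10.2369·525.5000 = 32392.046 mm³

Volume = 32392.046 mm³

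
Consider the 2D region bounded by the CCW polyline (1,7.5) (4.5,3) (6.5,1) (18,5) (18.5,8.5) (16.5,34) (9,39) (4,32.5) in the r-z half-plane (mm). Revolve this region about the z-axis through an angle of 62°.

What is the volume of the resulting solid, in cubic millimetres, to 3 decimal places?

Profile (r,z), 8 vertices: (1,7.5) (4.5,3) (6.5,1) (18,5) (18.5,8.5) (16.5,34) (9,39) (4,32.5)
edge 0: (1,7.5)→(4.5,3)  cross = 1·3 − 4.5·7.5 = -30.7500; (r_i+r_j)·cross = 5.5·-30.7500 = -169.1250
edge 1: (4.5,3)→(6.5,1)  cross = 4.5·1 − 6.5·3 = -15.0000; (r_i+r_j)·cross = 11·-15.0000 = -165.0000
edge 2: (6.5,1)→(18,5)  cross = 6.5·5 − 18·1 = 14.5000; (r_i+r_j)·cross = 24.5·14.5000 = 355.2500
edge 3: (18,5)→(18.5,8.5)  cross = 18·8.5 − 18.5·5 = 60.5000; (r_i+r_j)·cross = 36.5·60.5000 = 2208.2500
edge 4: (18.5,8.5)→(16.5,34)  cross = 18.5·34 − 16.5·8.5 = 488.7500; (r_i+r_j)·cross = 35·488.7500 = 17106.2500
edge 5: (16.5,34)→(9,39)  cross = 16.5·39 − 9·34 = 337.5000; (r_i+r_j)·cross = 25.5·337.5000 = 8606.2500
edge 6: (9,39)→(4,32.5)  cross = 9·32.5 − 4·39 = 136.5000; (r_i+r_j)·cross = 13·136.5000 = 1774.5000
edge 7: (4,32.5)→(1,7.5)  cross = 4·7.5 − 1·32.5 = -2.5000; (r_i+r_j)·cross = 5·-2.5000 = -12.5000
Σcross = 989.5000 → A = |Σcross|/2 = 494.7500 mm²
Σ(r_i+r_j)·cross = 29703.8750 → first moment M = |Σ|/6 = 4950.6458
R_c = M/A = 4950.6458/494.7500 = 10.0064 mm
θ = 62° = 1.082104 rad
V = θ·R_c·A = 1.082104·10.0064·494.7500 = 5357.114 mm³

Volume = 5357.114 mm³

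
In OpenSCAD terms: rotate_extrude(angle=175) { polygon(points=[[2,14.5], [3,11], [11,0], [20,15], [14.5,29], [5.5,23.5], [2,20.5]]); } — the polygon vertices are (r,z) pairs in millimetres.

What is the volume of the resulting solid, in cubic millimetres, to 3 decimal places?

Profile (r,z), 7 vertices: (2,14.5) (3,11) (11,0) (20,15) (14.5,29) (5.5,23.5) (2,20.5)
edge 0: (2,14.5)→(3,11)  cross = 2·11 − 3·14.5 = -21.5000; (r_i+r_j)·cross = 5·-21.5000 = -107.5000
edge 1: (3,11)→(11,0)  cross = 3·0 − 11·11 = -121.0000; (r_i+r_j)·cross = 14·-121.0000 = -1694.0000
edge 2: (11,0)→(20,15)  cross = 11·15 − 20·0 = 165.0000; (r_i+r_j)·cross = 31·165.0000 = 5115.0000
edge 3: (20,15)→(14.5,29)  cross = 20·29 − 14.5·15 = 362.5000; (r_i+r_j)·cross = 34.5·362.5000 = 12506.2500
edge 4: (14.5,29)→(5.5,23.5)  cross = 14.5·23.5 − 5.5·29 = 181.2500; (r_i+r_j)·cross = 20·181.2500 = 3625.0000
edge 5: (5.5,23.5)→(2,20.5)  cross = 5.5·20.5 − 2·23.5 = 65.7500; (r_i+r_j)·cross = 7.5·65.7500 = 493.1250
edge 6: (2,20.5)→(2,14.5)  cross = 2·14.5 − 2·20.5 = -12.0000; (r_i+r_j)·cross = 4·-12.0000 = -48.0000
Σcross = 620.0000 → A = |Σcross|/2 = 310.0000 mm²
Σ(r_i+r_j)·cross = 19889.8750 → first moment M = |Σ|/6 = 3314.9792
R_c = M/A = 3314.9792/310.0000 = 10.6935 mm
θ = 175° = 3.054326 rad
V = θ·R_c·A = 3.054326·10.6935·310.0000 = 10125.028 mm³

Volume = 10125.028 mm³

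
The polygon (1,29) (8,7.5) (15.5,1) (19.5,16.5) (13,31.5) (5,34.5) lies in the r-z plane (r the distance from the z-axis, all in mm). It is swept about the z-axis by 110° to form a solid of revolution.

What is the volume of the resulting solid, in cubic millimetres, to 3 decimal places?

Volume = 7230.601 mm³

Profile (r,z), 6 vertices: (1,29) (8,7.5) (15.5,1) (19.5,16.5) (13,31.5) (5,34.5)
edge 0: (1,29)→(8,7.5)  cross = 1·7.5 − 8·29 = -224.5000; (r_i+r_j)·cross = 9·-224.5000 = -2020.5000
edge 1: (8,7.5)→(15.5,1)  cross = 8·1 − 15.5·7.5 = -108.2500; (r_i+r_j)·cross = 23.5·-108.2500 = -2543.8750
edge 2: (15.5,1)→(19.5,16.5)  cross = 15.5·16.5 − 19.5·1 = 236.2500; (r_i+r_j)·cross = 35·236.2500 = 8268.7500
edge 3: (19.5,16.5)→(13,31.5)  cross = 19.5·31.5 − 13·16.5 = 399.7500; (r_i+r_j)·cross = 32.5·399.7500 = 12991.8750
edge 4: (13,31.5)→(5,34.5)  cross = 13·34.5 − 5·31.5 = 291.0000; (r_i+r_j)·cross = 18·291.0000 = 5238.0000
edge 5: (5,34.5)→(1,29)  cross = 5·29 − 1·34.5 = 110.5000; (r_i+r_j)·cross = 6·110.5000 = 663.0000
Σcross = 704.7500 → A = |Σcross|/2 = 352.3750 mm²
Σ(r_i+r_j)·cross = 22597.2500 → first moment M = |Σ|/6 = 3766.2083
R_c = M/A = 3766.2083/352.3750 = 10.6881 mm
θ = 110° = 1.919862 rad
V = θ·R_c·A = 1.919862·10.6881·352.3750 = 7230.601 mm³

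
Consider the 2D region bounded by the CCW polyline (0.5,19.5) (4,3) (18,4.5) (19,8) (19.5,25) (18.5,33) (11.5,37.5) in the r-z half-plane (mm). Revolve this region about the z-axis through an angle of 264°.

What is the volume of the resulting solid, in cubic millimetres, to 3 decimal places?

Profile (r,z), 7 vertices: (0.5,19.5) (4,3) (18,4.5) (19,8) (19.5,25) (18.5,33) (11.5,37.5)
edge 0: (0.5,19.5)→(4,3)  cross = 0.5·3 − 4·19.5 = -76.5000; (r_i+r_j)·cross = 4.5·-76.5000 = -344.2500
edge 1: (4,3)→(18,4.5)  cross = 4·4.5 − 18·3 = -36.0000; (r_i+r_j)·cross = 22·-36.0000 = -792.0000
edge 2: (18,4.5)→(19,8)  cross = 18·8 − 19·4.5 = 58.5000; (r_i+r_j)·cross = 37·58.5000 = 2164.5000
edge 3: (19,8)→(19.5,25)  cross = 19·25 − 19.5·8 = 319.0000; (r_i+r_j)·cross = 38.5·319.0000 = 12281.5000
edge 4: (19.5,25)→(18.5,33)  cross = 19.5·33 − 18.5·25 = 181.0000; (r_i+r_j)·cross = 38·181.0000 = 6878.0000
edge 5: (18.5,33)→(11.5,37.5)  cross = 18.5·37.5 − 11.5·33 = 314.2500; (r_i+r_j)·cross = 30·314.2500 = 9427.5000
edge 6: (11.5,37.5)→(0.5,19.5)  cross = 11.5·19.5 − 0.5·37.5 = 205.5000; (r_i+r_j)·cross = 12·205.5000 = 2466.0000
Σcross = 965.7500 → A = |Σcross|/2 = 482.8750 mm²
Σ(r_i+r_j)·cross = 32081.2500 → first moment M = |Σ|/6 = 5346.8750
R_c = M/A = 5346.8750/482.8750 = 11.0730 mm
θ = 264° = 4.607669 rad
V = θ·R_c·A = 4.607669·11.0730·482.8750 = 24636.631 mm³

Volume = 24636.631 mm³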